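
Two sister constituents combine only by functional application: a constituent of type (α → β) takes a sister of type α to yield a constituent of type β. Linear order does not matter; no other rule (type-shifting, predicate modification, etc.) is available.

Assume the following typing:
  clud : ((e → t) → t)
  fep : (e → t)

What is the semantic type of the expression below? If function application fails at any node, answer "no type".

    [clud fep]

t

At [clud fep], clud : ((e → t) → t) takes fep : (e → t), giving t.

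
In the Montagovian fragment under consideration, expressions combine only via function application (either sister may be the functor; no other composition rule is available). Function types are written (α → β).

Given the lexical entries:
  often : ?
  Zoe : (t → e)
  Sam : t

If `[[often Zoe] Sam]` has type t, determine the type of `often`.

[[often Zoe] Sam] is required to be t. Sam : t cannot yield t as functor, so [often Zoe] : (t → t).
[often Zoe] is required to be (t → t). Zoe : (t → e) cannot yield (t → t) as functor, so often : ((t → e) → (t → t)).

((t → e) → (t → t))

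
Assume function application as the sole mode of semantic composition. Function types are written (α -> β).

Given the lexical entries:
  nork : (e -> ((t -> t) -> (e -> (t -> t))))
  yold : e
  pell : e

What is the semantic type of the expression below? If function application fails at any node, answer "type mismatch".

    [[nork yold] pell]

type mismatch

At [nork yold], nork : (e -> ((t -> t) -> (e -> (t -> t)))) takes yold : e, giving ((t -> t) -> (e -> (t -> t))).
[[nork yold] pell]: ((t -> t) -> (e -> (t -> t))) and e cannot combine by function application — type clash.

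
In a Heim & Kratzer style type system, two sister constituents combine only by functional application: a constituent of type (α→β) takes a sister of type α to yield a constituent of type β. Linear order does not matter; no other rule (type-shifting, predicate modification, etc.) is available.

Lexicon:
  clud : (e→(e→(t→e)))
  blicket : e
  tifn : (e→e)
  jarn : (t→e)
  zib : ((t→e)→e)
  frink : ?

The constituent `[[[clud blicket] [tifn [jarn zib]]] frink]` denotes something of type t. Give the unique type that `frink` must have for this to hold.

((t→e)→t)

[[[clud blicket] [tifn [jarn zib]]] frink] is required to be t. [[clud blicket] [tifn [jarn zib]]] : (t→e) cannot yield t as functor, so frink : ((t→e)→t).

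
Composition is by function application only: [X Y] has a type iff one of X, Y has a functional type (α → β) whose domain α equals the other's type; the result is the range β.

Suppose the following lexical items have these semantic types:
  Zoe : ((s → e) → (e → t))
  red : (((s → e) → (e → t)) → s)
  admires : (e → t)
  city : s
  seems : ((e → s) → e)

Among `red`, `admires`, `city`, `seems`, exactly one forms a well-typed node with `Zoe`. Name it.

red

red — combines: red : (((s → e) → (e → t)) → s) takes Zoe : ((s → e) → (e → t)) as argument, giving s.
admires : (e → t) — neither side's domain matches the other.
city : s — neither side's domain matches the other.
seems : ((e → s) → e) — neither side's domain matches the other.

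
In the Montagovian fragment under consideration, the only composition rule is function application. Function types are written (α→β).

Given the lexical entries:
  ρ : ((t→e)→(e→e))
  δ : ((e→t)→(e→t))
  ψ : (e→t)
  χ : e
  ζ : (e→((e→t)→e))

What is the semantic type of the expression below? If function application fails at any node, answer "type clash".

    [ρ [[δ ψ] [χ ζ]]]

type clash

[δ ψ]: functor δ : ((e→t)→(e→t)), argument ψ : (e→t); result (e→t).
[χ ζ]: functor ζ : (e→((e→t)→e)), argument χ : e; result ((e→t)→e).
[[δ ψ] [χ ζ]]: functor [χ ζ] : ((e→t)→e), argument [δ ψ] : (e→t); result e.
At [ρ [[δ ψ] [χ ζ]]]: neither ((t→e)→(e→e)) nor e can take the other as argument; the node is ill-typed.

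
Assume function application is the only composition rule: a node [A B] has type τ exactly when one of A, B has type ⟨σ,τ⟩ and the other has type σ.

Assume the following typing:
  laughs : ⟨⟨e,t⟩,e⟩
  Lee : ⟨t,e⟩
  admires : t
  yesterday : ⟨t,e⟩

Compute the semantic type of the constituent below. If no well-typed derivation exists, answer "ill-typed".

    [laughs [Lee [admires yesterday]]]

[admires yesterday]: functor yesterday : ⟨t,e⟩, argument admires : t; result e.
[Lee [admires yesterday]]: ⟨t,e⟩ with e — neither is a function whose domain matches the other; composition fails here.

ill-typed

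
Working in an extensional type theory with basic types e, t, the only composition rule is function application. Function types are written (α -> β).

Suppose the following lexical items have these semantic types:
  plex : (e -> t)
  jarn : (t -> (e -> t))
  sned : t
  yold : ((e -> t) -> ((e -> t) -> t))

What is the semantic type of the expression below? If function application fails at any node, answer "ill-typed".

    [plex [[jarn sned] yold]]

[jarn sned]: (t -> (e -> t)) applied to t yields (e -> t).
[[jarn sned] yold]: ((e -> t) -> ((e -> t) -> t)) applied to (e -> t) yields ((e -> t) -> t).
[plex [[jarn sned] yold]]: ((e -> t) -> t) applied to (e -> t) yields t.

t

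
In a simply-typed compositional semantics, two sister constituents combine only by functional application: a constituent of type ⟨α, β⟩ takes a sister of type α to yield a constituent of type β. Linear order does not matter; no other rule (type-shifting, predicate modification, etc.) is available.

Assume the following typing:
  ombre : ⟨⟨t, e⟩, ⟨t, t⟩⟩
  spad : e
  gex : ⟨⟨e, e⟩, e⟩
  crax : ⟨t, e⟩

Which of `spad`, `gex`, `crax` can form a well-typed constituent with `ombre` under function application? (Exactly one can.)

crax

spad : e — no; ombre wants ⟨t, e⟩, and spad wants nothing (atomic).
gex : ⟨⟨e, e⟩, e⟩ — no; ombre wants ⟨t, e⟩, and gex wants ⟨e, e⟩.
crax — combines: ombre : ⟨⟨t, e⟩, ⟨t, t⟩⟩ takes crax : ⟨t, e⟩ as argument, giving ⟨t, t⟩.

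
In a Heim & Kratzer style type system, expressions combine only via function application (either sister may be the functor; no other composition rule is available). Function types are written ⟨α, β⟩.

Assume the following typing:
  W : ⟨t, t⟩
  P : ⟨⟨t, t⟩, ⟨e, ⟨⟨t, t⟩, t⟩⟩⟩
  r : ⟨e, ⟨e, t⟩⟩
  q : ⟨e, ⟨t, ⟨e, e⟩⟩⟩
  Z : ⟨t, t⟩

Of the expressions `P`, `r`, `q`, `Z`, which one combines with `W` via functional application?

P — combines: P : ⟨⟨t, t⟩, ⟨e, ⟨⟨t, t⟩, t⟩⟩⟩ takes W : ⟨t, t⟩ as argument, giving ⟨e, ⟨⟨t, t⟩, t⟩⟩.
r : ⟨e, ⟨e, t⟩⟩ — does not combine with W.
q : ⟨e, ⟨t, ⟨e, e⟩⟩⟩ — does not combine with W.
Z : ⟨t, t⟩ — does not combine with W.

P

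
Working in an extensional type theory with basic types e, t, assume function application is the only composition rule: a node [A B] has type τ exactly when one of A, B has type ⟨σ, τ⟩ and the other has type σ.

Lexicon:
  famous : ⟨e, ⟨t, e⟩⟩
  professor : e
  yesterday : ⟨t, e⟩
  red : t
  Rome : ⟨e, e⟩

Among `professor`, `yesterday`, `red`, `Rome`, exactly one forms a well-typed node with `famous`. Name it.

professor

professor — combines: famous : ⟨e, ⟨t, e⟩⟩ takes professor : e as argument, giving ⟨t, e⟩.
yesterday : ⟨t, e⟩ — famous needs e; yesterday needs t; neither fits.
red : t — famous needs e; red needs nothing (atomic); neither fits.
Rome : ⟨e, e⟩ — famous needs e; Rome needs e; neither fits.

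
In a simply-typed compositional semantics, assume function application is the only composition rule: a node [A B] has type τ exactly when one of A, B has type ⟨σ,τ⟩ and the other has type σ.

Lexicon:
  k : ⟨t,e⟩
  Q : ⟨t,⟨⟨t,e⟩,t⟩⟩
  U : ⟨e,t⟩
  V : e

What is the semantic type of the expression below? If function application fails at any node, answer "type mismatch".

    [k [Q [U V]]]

At [U V], U : ⟨e,t⟩ takes V : e, giving t.
At [Q [U V]], Q : ⟨t,⟨⟨t,e⟩,t⟩⟩ takes [U V] : t, giving ⟨⟨t,e⟩,t⟩.
At [k [Q [U V]]], [Q [U V]] : ⟨⟨t,e⟩,t⟩ takes k : ⟨t,e⟩, giving t.

t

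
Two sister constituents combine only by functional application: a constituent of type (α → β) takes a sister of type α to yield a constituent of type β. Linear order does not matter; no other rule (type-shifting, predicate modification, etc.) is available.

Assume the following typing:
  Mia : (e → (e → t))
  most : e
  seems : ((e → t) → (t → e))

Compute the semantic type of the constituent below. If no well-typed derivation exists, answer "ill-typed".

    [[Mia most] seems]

(t → e)

[Mia most]: functor Mia : (e → (e → t)), argument most : e; result (e → t).
[[Mia most] seems]: functor seems : ((e → t) → (t → e)), argument [Mia most] : (e → t); result (t → e).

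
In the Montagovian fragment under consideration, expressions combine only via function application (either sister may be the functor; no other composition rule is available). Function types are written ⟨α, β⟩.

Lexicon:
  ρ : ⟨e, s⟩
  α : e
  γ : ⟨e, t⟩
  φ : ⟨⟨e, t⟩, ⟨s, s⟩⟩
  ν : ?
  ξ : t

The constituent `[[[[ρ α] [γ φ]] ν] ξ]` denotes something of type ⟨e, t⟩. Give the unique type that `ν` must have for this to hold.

⟨s, ⟨t, ⟨e, t⟩⟩⟩

For [[[[ρ α] [γ φ]] ν] ξ] to have type ⟨e, t⟩ with ξ of type t, [[[ρ α] [γ φ]] ν] must be the function: [[[ρ α] [γ φ]] ν] : ⟨t, ⟨e, t⟩⟩.
For [[[ρ α] [γ φ]] ν] to have type ⟨t, ⟨e, t⟩⟩ with [[ρ α] [γ φ]] of type s, ν must be the function: ν : ⟨s, ⟨t, ⟨e, t⟩⟩⟩.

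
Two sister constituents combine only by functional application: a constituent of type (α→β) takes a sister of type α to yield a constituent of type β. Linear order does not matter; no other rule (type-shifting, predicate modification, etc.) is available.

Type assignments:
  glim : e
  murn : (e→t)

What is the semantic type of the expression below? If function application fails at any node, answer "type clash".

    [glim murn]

t

[glim murn] — murn of type (e→t) combines with glim of type e: type t.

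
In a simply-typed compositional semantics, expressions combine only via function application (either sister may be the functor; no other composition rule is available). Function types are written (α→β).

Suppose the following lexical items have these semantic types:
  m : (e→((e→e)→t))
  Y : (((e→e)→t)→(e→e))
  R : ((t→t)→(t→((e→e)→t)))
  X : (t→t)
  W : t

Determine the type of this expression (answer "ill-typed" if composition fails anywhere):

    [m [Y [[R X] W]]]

At [R X], R : ((t→t)→(t→((e→e)→t))) takes X : (t→t), giving (t→((e→e)→t)).
At [[R X] W], [R X] : (t→((e→e)→t)) takes W : t, giving ((e→e)→t).
At [Y [[R X] W]], Y : (((e→e)→t)→(e→e)) takes [[R X] W] : ((e→e)→t), giving (e→e).
[m [Y [[R X] W]]]: (e→((e→e)→t)) and (e→e) cannot combine by function application — type clash.

ill-typed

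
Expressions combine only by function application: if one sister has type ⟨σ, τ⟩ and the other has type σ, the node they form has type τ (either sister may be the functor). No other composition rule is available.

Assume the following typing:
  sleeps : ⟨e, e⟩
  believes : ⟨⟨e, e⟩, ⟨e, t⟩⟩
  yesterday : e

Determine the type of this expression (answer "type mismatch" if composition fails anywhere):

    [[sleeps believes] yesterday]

[sleeps believes]: ⟨⟨e, e⟩, ⟨e, t⟩⟩ applied to ⟨e, e⟩ yields ⟨e, t⟩.
[[sleeps believes] yesterday]: ⟨e, t⟩ applied to e yields t.

t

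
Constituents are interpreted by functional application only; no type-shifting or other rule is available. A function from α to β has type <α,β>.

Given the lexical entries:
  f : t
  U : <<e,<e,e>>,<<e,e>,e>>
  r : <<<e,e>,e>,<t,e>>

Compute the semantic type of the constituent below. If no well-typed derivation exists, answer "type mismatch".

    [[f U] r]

[f U]: t and <<e,<e,e>>,<<e,e>,e>> cannot combine by function application — type clash.

type mismatch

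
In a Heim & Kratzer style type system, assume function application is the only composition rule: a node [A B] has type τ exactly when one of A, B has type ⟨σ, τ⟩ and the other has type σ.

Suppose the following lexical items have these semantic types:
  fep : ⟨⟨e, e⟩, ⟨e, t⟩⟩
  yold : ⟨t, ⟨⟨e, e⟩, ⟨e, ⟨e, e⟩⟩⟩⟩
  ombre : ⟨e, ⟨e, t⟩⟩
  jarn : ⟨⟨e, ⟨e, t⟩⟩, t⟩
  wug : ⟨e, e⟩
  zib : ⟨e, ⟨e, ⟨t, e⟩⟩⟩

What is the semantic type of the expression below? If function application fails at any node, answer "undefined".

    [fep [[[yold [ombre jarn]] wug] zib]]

undefined

[ombre jarn]: ⟨⟨e, ⟨e, t⟩⟩, t⟩ applied to ⟨e, ⟨e, t⟩⟩ yields t.
[yold [ombre jarn]]: ⟨t, ⟨⟨e, e⟩, ⟨e, ⟨e, e⟩⟩⟩⟩ applied to t yields ⟨⟨e, e⟩, ⟨e, ⟨e, e⟩⟩⟩.
[[yold [ombre jarn]] wug]: ⟨⟨e, e⟩, ⟨e, ⟨e, e⟩⟩⟩ applied to ⟨e, e⟩ yields ⟨e, ⟨e, e⟩⟩.
[[[yold [ombre jarn]] wug] zib]: ⟨e, ⟨e, e⟩⟩ and ⟨e, ⟨e, ⟨t, e⟩⟩⟩ cannot combine by function application — type clash.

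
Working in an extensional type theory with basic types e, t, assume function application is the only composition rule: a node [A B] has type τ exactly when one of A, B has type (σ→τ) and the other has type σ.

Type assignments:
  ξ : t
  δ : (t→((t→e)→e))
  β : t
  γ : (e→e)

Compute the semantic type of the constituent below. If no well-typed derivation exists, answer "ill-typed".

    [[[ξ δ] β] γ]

[ξ δ]: δ is (t→((t→e)→e)), ξ is t; result ((t→e)→e).
[[ξ δ] β]: ((t→e)→e) and t cannot combine by function application — type clash.

ill-typed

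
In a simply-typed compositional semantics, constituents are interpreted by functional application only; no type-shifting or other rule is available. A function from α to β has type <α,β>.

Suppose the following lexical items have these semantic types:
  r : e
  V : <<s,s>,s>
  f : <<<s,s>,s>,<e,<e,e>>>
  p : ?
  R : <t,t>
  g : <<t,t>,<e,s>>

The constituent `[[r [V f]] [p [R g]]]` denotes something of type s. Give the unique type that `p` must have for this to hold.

For [[r [V f]] [p [R g]]] to have type s with [r [V f]] of type <e,e>, [p [R g]] must be the function: [p [R g]] : <<e,e>,s>.
For [p [R g]] to have type <<e,e>,s> with [R g] of type <e,s>, p must be the function: p : <<e,s>,<<e,e>,s>>.

<<e,s>,<<e,e>,s>>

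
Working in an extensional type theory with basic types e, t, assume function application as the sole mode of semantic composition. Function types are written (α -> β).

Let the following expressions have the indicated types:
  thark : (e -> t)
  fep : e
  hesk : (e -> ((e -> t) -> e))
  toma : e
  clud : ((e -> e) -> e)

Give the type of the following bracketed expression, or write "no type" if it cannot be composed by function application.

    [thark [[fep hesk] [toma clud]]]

no type

At [fep hesk], hesk : (e -> ((e -> t) -> e)) takes fep : e, giving ((e -> t) -> e).
[toma clud]: e with ((e -> e) -> e) — neither is a function whose domain matches the other; composition fails here.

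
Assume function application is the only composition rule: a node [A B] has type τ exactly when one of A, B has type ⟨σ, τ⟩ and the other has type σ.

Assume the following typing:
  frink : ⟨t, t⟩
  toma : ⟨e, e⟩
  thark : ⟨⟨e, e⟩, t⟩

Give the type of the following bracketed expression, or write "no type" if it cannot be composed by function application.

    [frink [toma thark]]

t

[toma thark] — thark of type ⟨⟨e, e⟩, t⟩ combines with toma of type ⟨e, e⟩: type t.
[frink [toma thark]] — frink of type ⟨t, t⟩ combines with [toma thark] of type t: type t.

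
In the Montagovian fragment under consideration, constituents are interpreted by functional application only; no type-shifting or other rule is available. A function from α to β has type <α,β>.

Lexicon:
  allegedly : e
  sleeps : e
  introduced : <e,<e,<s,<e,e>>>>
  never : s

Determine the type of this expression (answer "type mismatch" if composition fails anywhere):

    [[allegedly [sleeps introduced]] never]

[sleeps introduced] — introduced of type <e,<e,<s,<e,e>>>> combines with sleeps of type e: type <e,<s,<e,e>>>.
[allegedly [sleeps introduced]] — [sleeps introduced] of type <e,<s,<e,e>>> combines with allegedly of type e: type <s,<e,e>>.
[[allegedly [sleeps introduced]] never] — [allegedly [sleeps introduced]] of type <s,<e,e>> combines with never of type s: type <e,e>.

<e,e>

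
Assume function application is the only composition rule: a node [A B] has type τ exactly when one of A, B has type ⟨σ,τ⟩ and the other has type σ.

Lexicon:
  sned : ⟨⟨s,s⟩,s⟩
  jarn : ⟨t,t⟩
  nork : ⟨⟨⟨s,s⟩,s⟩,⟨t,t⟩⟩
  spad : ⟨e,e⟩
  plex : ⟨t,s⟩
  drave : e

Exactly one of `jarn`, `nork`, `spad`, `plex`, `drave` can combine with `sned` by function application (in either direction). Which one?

nork

jarn : ⟨t,t⟩ — neither side's domain matches the other.
nork — combines: nork : ⟨⟨⟨s,s⟩,s⟩,⟨t,t⟩⟩ takes sned : ⟨⟨s,s⟩,s⟩ as argument, giving ⟨t,t⟩.
spad : ⟨e,e⟩ — neither side's domain matches the other.
plex : ⟨t,s⟩ — neither side's domain matches the other.
drave : e — neither side's domain matches the other.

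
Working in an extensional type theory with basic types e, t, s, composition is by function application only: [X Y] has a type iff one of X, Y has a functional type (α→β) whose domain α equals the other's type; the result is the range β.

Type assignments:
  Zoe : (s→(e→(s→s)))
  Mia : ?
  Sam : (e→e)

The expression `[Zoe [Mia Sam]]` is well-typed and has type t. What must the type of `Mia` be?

[Zoe [Mia Sam]] is required to be t. Zoe : (s→(e→(s→s))) cannot yield t as functor, so [Mia Sam] : ((s→(e→(s→s)))→t).
[Mia Sam] is required to be ((s→(e→(s→s)))→t). Sam : (e→e) cannot yield ((s→(e→(s→s)))→t) as functor, so Mia : ((e→e)→((s→(e→(s→s)))→t)).

((e→e)→((s→(e→(s→s)))→t))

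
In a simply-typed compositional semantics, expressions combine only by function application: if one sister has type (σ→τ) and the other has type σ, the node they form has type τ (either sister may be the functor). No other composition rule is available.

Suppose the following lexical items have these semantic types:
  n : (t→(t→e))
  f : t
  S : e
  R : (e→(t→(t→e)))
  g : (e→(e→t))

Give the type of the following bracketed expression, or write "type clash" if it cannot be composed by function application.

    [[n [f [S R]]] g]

[S R]: (e→(t→(t→e))) applied to e yields (t→(t→e)).
[f [S R]]: (t→(t→e)) applied to t yields (t→e).
[n [f [S R]]]: (t→(t→e)) with (t→e) — neither is a function whose domain matches the other; composition fails here.

type clash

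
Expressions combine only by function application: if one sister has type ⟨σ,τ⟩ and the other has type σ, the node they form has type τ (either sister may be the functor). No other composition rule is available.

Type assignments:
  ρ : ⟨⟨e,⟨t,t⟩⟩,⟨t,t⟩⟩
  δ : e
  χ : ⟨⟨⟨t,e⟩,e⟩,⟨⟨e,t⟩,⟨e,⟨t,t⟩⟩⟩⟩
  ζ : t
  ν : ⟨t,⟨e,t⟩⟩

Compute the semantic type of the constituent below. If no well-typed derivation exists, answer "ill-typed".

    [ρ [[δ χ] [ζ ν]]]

[δ χ]: e and ⟨⟨⟨t,e⟩,e⟩,⟨⟨e,t⟩,⟨e,⟨t,t⟩⟩⟩⟩ cannot combine by function application — type clash.

ill-typed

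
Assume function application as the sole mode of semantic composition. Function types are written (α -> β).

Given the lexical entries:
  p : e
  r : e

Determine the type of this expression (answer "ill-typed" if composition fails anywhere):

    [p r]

ill-typed

[p r]: e and e cannot combine by function application — type clash.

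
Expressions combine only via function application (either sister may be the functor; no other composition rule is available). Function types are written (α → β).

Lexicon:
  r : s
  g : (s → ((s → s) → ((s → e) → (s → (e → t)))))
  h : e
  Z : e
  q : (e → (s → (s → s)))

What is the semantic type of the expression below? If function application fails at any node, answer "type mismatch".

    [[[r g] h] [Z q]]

[r g] — g of type (s → ((s → s) → ((s → e) → (s → (e → t))))) combines with r of type s: type ((s → s) → ((s → e) → (s → (e → t)))).
[[r g] h]: ((s → s) → ((s → e) → (s → (e → t)))) and e cannot combine by function application — type clash.

type mismatch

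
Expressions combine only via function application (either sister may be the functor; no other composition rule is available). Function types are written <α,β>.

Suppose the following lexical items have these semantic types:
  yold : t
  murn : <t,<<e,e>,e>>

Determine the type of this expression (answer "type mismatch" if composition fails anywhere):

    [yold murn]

<<e,e>,e>

At [yold murn], murn : <t,<<e,e>,e>> takes yold : t, giving <<e,e>,e>.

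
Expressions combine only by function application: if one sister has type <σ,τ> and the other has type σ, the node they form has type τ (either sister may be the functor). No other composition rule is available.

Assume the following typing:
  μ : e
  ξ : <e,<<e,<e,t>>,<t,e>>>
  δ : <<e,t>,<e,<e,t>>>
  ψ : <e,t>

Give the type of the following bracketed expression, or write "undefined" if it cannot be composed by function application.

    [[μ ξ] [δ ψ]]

[μ ξ] — ξ of type <e,<<e,<e,t>>,<t,e>>> combines with μ of type e: type <<e,<e,t>>,<t,e>>.
[δ ψ] — δ of type <<e,t>,<e,<e,t>>> combines with ψ of type <e,t>: type <e,<e,t>>.
[[μ ξ] [δ ψ]] — [μ ξ] of type <<e,<e,t>>,<t,e>> combines with [δ ψ] of type <e,<e,t>>: type <t,e>.

<t,e>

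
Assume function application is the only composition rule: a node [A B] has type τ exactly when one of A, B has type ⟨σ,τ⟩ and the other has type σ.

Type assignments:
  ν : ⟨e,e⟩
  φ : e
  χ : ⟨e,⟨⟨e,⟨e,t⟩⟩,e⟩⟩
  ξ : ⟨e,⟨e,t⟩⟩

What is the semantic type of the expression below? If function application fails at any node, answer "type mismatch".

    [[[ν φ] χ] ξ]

e

At [ν φ], ν : ⟨e,e⟩ takes φ : e, giving e.
At [[ν φ] χ], χ : ⟨e,⟨⟨e,⟨e,t⟩⟩,e⟩⟩ takes [ν φ] : e, giving ⟨⟨e,⟨e,t⟩⟩,e⟩.
At [[[ν φ] χ] ξ], [[ν φ] χ] : ⟨⟨e,⟨e,t⟩⟩,e⟩ takes ξ : ⟨e,⟨e,t⟩⟩, giving e.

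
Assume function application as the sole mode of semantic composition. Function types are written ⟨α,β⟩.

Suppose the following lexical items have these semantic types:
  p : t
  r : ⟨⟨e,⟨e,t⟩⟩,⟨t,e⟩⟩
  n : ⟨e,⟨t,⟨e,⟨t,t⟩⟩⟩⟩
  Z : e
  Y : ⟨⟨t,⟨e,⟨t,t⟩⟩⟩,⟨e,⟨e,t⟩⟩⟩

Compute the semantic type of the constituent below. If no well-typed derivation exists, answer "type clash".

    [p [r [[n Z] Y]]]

e

At [n Z], n : ⟨e,⟨t,⟨e,⟨t,t⟩⟩⟩⟩ takes Z : e, giving ⟨t,⟨e,⟨t,t⟩⟩⟩.
At [[n Z] Y], Y : ⟨⟨t,⟨e,⟨t,t⟩⟩⟩,⟨e,⟨e,t⟩⟩⟩ takes [n Z] : ⟨t,⟨e,⟨t,t⟩⟩⟩, giving ⟨e,⟨e,t⟩⟩.
At [r [[n Z] Y]], r : ⟨⟨e,⟨e,t⟩⟩,⟨t,e⟩⟩ takes [[n Z] Y] : ⟨e,⟨e,t⟩⟩, giving ⟨t,e⟩.
At [p [r [[n Z] Y]]], [r [[n Z] Y]] : ⟨t,e⟩ takes p : t, giving e.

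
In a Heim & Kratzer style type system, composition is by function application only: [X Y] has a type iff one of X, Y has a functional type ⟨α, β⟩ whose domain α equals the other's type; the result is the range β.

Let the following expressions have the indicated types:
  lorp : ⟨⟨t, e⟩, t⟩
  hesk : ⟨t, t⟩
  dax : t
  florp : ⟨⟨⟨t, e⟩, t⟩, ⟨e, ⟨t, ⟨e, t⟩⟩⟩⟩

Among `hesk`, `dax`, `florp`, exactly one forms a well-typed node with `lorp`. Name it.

hesk : ⟨t, t⟩ — no; lorp wants ⟨t, e⟩, and hesk wants t.
dax : t — no; lorp wants ⟨t, e⟩, and dax wants nothing (atomic).
florp — combines: florp : ⟨⟨⟨t, e⟩, t⟩, ⟨e, ⟨t, ⟨e, t⟩⟩⟩⟩ takes lorp : ⟨⟨t, e⟩, t⟩ as argument, giving ⟨e, ⟨t, ⟨e, t⟩⟩⟩.

florp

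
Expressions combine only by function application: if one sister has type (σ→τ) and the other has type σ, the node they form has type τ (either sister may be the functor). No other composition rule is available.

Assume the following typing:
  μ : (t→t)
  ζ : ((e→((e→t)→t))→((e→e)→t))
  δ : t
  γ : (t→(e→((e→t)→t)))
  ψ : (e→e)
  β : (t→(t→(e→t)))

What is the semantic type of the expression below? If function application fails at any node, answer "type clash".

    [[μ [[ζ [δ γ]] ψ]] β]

(t→(e→t))

[δ γ]: (t→(e→((e→t)→t))) applied to t yields (e→((e→t)→t)).
[ζ [δ γ]]: ((e→((e→t)→t))→((e→e)→t)) applied to (e→((e→t)→t)) yields ((e→e)→t).
[[ζ [δ γ]] ψ]: ((e→e)→t) applied to (e→e) yields t.
[μ [[ζ [δ γ]] ψ]]: (t→t) applied to t yields t.
[[μ [[ζ [δ γ]] ψ]] β]: (t→(t→(e→t))) applied to t yields (t→(e→t)).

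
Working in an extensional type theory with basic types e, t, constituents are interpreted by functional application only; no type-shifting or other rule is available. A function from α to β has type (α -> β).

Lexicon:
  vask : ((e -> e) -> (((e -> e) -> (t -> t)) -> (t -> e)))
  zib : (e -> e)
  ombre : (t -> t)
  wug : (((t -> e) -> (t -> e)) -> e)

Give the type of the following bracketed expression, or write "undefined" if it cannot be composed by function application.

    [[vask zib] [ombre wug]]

[vask zib] — vask of type ((e -> e) -> (((e -> e) -> (t -> t)) -> (t -> e))) combines with zib of type (e -> e): type (((e -> e) -> (t -> t)) -> (t -> e)).
At [ombre wug]: neither (t -> t) nor (((t -> e) -> (t -> e)) -> e) can take the other as argument; the node is ill-typed.

undefined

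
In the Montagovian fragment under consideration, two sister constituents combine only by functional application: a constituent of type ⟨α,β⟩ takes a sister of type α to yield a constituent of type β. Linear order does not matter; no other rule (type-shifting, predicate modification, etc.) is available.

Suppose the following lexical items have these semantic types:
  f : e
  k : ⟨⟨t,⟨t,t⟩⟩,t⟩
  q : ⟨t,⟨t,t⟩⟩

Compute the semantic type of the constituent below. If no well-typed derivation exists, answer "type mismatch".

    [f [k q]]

[k q]: k is ⟨⟨t,⟨t,t⟩⟩,t⟩, q is ⟨t,⟨t,t⟩⟩; result t.
At [f [k q]]: neither e nor t can take the other as argument; the node is ill-typed.

type mismatch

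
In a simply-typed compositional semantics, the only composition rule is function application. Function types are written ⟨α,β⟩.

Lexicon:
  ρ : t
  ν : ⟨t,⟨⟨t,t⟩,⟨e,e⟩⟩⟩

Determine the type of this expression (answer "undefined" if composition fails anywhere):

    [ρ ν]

[ρ ν]: ν is ⟨t,⟨⟨t,t⟩,⟨e,e⟩⟩⟩, ρ is t; result ⟨⟨t,t⟩,⟨e,e⟩⟩.

⟨⟨t,t⟩,⟨e,e⟩⟩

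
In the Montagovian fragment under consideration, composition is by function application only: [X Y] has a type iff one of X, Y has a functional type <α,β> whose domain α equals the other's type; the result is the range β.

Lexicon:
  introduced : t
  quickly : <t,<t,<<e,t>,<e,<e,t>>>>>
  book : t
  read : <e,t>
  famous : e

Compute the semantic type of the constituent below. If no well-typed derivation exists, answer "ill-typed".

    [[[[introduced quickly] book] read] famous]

<e,t>

[introduced quickly]: <t,<t,<<e,t>,<e,<e,t>>>>> applied to t yields <t,<<e,t>,<e,<e,t>>>>.
[[introduced quickly] book]: <t,<<e,t>,<e,<e,t>>>> applied to t yields <<e,t>,<e,<e,t>>>.
[[[introduced quickly] book] read]: <<e,t>,<e,<e,t>>> applied to <e,t> yields <e,<e,t>>.
[[[[introduced quickly] book] read] famous]: <e,<e,t>> applied to e yields <e,t>.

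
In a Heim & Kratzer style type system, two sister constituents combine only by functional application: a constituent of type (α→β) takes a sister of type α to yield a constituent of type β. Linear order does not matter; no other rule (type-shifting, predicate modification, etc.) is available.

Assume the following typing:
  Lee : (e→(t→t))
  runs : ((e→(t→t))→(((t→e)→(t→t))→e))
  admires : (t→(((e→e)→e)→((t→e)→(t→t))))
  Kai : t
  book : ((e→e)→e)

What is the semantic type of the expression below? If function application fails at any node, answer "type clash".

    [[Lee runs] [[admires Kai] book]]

e

[Lee runs] — runs of type ((e→(t→t))→(((t→e)→(t→t))→e)) combines with Lee of type (e→(t→t)): type (((t→e)→(t→t))→e).
[admires Kai] — admires of type (t→(((e→e)→e)→((t→e)→(t→t)))) combines with Kai of type t: type (((e→e)→e)→((t→e)→(t→t))).
[[admires Kai] book] — [admires Kai] of type (((e→e)→e)→((t→e)→(t→t))) combines with book of type ((e→e)→e): type ((t→e)→(t→t)).
[[Lee runs] [[admires Kai] book]] — [Lee runs] of type (((t→e)→(t→t))→e) combines with [[admires Kai] book] of type ((t→e)→(t→t)): type e.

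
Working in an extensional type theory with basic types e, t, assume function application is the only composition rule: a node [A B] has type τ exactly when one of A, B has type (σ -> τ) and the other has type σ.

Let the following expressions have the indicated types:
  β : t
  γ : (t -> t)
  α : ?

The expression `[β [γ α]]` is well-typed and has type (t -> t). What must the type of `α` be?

[β [γ α]] is required to be (t -> t). β : t cannot yield (t -> t) as functor, so [γ α] : (t -> (t -> t)).
[γ α] is required to be (t -> (t -> t)). γ : (t -> t) cannot yield (t -> (t -> t)) as functor, so α : ((t -> t) -> (t -> (t -> t))).

((t -> t) -> (t -> (t -> t)))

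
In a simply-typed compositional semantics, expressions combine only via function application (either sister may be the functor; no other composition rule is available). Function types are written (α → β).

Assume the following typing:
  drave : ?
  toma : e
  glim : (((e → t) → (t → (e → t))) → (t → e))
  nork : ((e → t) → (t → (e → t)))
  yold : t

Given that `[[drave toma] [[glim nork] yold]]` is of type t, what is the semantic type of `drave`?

For [[drave toma] [[glim nork] yold]] to have type t with [[glim nork] yold] of type e, [drave toma] must be the function: [drave toma] : (e → t).
For [drave toma] to have type (e → t) with toma of type e, drave must be the function: drave : (e → (e → t)).

(e → (e → t))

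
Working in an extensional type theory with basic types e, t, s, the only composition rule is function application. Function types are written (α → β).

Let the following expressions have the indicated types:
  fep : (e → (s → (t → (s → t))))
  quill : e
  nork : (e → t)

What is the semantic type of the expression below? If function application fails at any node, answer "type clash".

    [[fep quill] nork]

type clash

[fep quill] — fep of type (e → (s → (t → (s → t)))) combines with quill of type e: type (s → (t → (s → t))).
[[fep quill] nork]: (s → (t → (s → t))) and (e → t) cannot combine by function application — type clash.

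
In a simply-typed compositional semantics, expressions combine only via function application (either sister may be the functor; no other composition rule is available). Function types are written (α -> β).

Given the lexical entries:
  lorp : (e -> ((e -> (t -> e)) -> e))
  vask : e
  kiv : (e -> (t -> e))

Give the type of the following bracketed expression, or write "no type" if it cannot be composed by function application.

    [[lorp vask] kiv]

e

At [lorp vask], lorp : (e -> ((e -> (t -> e)) -> e)) takes vask : e, giving ((e -> (t -> e)) -> e).
At [[lorp vask] kiv], [lorp vask] : ((e -> (t -> e)) -> e) takes kiv : (e -> (t -> e)), giving e.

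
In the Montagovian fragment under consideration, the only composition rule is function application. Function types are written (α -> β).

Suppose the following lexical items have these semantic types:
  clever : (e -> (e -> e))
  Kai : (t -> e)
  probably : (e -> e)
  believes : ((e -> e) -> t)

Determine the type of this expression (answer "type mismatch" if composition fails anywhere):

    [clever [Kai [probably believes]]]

(e -> e)

[probably believes] — believes of type ((e -> e) -> t) combines with probably of type (e -> e): type t.
[Kai [probably believes]] — Kai of type (t -> e) combines with [probably believes] of type t: type e.
[clever [Kai [probably believes]]] — clever of type (e -> (e -> e)) combines with [Kai [probably believes]] of type e: type (e -> e).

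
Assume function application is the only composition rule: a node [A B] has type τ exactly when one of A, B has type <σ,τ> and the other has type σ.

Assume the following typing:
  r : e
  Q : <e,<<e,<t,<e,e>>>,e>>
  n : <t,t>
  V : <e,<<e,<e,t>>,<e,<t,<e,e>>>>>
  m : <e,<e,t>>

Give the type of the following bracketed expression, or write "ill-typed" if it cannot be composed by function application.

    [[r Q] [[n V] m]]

ill-typed

[r Q]: <e,<<e,<t,<e,e>>>,e>> applied to e yields <<e,<t,<e,e>>>,e>.
[n V]: <t,t> and <e,<<e,<e,t>>,<e,<t,<e,e>>>>> cannot combine by function application — type clash.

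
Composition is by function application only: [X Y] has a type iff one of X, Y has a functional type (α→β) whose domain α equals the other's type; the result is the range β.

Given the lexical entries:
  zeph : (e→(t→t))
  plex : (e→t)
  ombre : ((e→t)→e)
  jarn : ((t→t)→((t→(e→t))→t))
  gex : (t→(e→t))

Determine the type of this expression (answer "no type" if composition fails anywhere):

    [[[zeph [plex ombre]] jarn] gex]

t

At [plex ombre], ombre : ((e→t)→e) takes plex : (e→t), giving e.
At [zeph [plex ombre]], zeph : (e→(t→t)) takes [plex ombre] : e, giving (t→t).
At [[zeph [plex ombre]] jarn], jarn : ((t→t)→((t→(e→t))→t)) takes [zeph [plex ombre]] : (t→t), giving ((t→(e→t))→t).
At [[[zeph [plex ombre]] jarn] gex], [[zeph [plex ombre]] jarn] : ((t→(e→t))→t) takes gex : (t→(e→t)), giving t.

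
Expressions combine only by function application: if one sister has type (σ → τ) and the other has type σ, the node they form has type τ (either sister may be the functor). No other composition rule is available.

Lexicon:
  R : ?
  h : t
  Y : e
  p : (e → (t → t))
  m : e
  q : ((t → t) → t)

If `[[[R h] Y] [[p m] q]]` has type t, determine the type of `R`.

For [[[R h] Y] [[p m] q]] to have type t with [[p m] q] of type t, [[R h] Y] must be the function: [[R h] Y] : (t → t).
For [[R h] Y] to have type (t → t) with Y of type e, [R h] must be the function: [R h] : (e → (t → t)).
For [R h] to have type (e → (t → t)) with h of type t, R must be the function: R : (t → (e → (t → t))).

(t → (e → (t → t)))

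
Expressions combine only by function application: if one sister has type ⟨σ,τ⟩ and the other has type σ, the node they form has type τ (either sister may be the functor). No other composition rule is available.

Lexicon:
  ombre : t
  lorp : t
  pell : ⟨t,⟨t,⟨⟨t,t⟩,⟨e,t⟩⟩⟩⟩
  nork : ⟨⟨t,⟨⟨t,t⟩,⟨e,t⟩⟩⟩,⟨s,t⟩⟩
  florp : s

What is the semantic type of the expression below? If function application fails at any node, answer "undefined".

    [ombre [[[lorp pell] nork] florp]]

undefined

At [lorp pell], pell : ⟨t,⟨t,⟨⟨t,t⟩,⟨e,t⟩⟩⟩⟩ takes lorp : t, giving ⟨t,⟨⟨t,t⟩,⟨e,t⟩⟩⟩.
At [[lorp pell] nork], nork : ⟨⟨t,⟨⟨t,t⟩,⟨e,t⟩⟩⟩,⟨s,t⟩⟩ takes [lorp pell] : ⟨t,⟨⟨t,t⟩,⟨e,t⟩⟩⟩, giving ⟨s,t⟩.
At [[[lorp pell] nork] florp], [[lorp pell] nork] : ⟨s,t⟩ takes florp : s, giving t.
[ombre [[[lorp pell] nork] florp]]: t with t — neither is a function whose domain matches the other; composition fails here.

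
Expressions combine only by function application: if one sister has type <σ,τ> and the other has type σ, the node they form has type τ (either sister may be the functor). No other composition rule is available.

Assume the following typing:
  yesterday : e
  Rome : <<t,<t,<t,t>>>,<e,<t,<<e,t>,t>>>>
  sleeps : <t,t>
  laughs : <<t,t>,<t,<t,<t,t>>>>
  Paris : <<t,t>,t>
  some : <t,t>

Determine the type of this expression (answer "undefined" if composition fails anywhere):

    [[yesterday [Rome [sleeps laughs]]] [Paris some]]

[sleeps laughs]: <<t,t>,<t,<t,<t,t>>>> applied to <t,t> yields <t,<t,<t,t>>>.
[Rome [sleeps laughs]]: <<t,<t,<t,t>>>,<e,<t,<<e,t>,t>>>> applied to <t,<t,<t,t>>> yields <e,<t,<<e,t>,t>>>.
[yesterday [Rome [sleeps laughs]]]: <e,<t,<<e,t>,t>>> applied to e yields <t,<<e,t>,t>>.
[Paris some]: <<t,t>,t> applied to <t,t> yields t.
[[yesterday [Rome [sleeps laughs]]] [Paris some]]: <t,<<e,t>,t>> applied to t yields <<e,t>,t>.

<<e,t>,t>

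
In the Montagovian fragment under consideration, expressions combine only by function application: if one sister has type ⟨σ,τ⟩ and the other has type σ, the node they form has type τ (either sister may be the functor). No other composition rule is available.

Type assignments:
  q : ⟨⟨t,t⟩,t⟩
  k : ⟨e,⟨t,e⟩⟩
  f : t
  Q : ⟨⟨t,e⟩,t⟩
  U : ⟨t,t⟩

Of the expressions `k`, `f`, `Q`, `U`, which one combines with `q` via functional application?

k : ⟨e,⟨t,e⟩⟩ — no; q wants ⟨t,t⟩, and k wants e.
f : t — no; q wants ⟨t,t⟩, and f wants nothing (atomic).
Q : ⟨⟨t,e⟩,t⟩ — no; q wants ⟨t,t⟩, and Q wants ⟨t,e⟩.
U — combines: q : ⟨⟨t,t⟩,t⟩ takes U : ⟨t,t⟩ as argument, giving t.

U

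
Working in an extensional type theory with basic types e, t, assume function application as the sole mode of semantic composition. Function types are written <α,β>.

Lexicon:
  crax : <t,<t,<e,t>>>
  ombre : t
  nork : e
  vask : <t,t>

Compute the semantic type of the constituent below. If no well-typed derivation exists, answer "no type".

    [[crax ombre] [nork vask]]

no type

[crax ombre]: crax is <t,<t,<e,t>>>, ombre is t; result <t,<e,t>>.
At [nork vask]: neither e nor <t,t> can take the other as argument; the node is ill-typed.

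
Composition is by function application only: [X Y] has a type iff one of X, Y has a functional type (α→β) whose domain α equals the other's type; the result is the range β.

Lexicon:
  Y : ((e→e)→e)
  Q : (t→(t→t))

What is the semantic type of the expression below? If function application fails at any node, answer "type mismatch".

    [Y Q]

type mismatch

At [Y Q]: neither ((e→e)→e) nor (t→(t→t)) can take the other as argument; the node is ill-typed.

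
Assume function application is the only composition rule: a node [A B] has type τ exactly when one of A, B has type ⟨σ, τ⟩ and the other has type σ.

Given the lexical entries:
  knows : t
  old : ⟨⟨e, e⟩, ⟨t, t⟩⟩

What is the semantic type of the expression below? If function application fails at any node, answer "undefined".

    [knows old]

[knows old]: t and ⟨⟨e, e⟩, ⟨t, t⟩⟩ cannot combine by function application — type clash.

undefined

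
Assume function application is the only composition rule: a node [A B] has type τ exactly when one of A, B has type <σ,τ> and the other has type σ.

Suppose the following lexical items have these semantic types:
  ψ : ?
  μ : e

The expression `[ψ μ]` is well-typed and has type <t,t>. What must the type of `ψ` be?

[ψ μ] is required to be <t,t>. μ : e cannot yield <t,t> as functor, so ψ : <e,<t,t>>.

<e,<t,t>>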